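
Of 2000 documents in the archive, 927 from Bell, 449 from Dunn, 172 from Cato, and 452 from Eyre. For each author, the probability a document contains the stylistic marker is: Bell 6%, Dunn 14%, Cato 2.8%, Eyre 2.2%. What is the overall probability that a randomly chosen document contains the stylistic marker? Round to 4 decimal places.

0.0666

Prior × likelihood for each hypothesis:
  Bell: 0.4635 × 0.06 = 0.02781
  Dunn: 0.2245 × 0.14 = 0.03143
  Cato: 0.086 × 0.028 = 0.002408
  Eyre: 0.226 × 0.022 = 0.004972
P(marker) = 0.02781 + 0.03143 + 0.002408 + 0.004972 = 0.06662 → 0.0666.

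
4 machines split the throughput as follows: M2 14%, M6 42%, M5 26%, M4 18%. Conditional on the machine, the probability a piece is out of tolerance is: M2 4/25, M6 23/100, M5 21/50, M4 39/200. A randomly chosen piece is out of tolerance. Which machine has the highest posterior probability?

Unnormalized posteriors (prior × likelihood):
  M2: 0.14 × 0.16 = 0.0224
  M6: 0.42 × 0.23 = 0.0966
  M5: 0.26 × 0.42 = 0.1092
  M4: 0.18 × 0.195 = 0.0351
Sum = 0.2633.
Largest term belongs to M5, so M5 is most probable.

M5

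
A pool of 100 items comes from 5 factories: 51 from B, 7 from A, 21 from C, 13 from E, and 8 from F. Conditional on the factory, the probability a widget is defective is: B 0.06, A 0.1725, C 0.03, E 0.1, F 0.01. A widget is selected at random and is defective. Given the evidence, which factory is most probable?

Compute prior × likelihood for every hypothesis:
  B: 0.51 × 0.06 = 0.0306
  A: 0.07 × 0.1725 = 0.012075
  C: 0.21 × 0.03 = 0.0063
  E: 0.13 × 0.1 = 0.013
  F: 0.08 × 0.01 = 0.0008
Total = 0.062775.
Largest term belongs to B, so B is most probable.

B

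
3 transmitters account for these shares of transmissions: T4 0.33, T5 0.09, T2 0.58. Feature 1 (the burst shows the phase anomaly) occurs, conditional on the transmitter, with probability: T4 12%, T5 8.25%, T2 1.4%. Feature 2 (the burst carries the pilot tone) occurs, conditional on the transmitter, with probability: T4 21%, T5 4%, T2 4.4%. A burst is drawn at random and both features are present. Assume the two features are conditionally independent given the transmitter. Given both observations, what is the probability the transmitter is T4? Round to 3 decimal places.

By Bayes' rule, posterior ∝ prior × likelihood:
  T4: 0.33 × 0.12 × 0.21 = 0.008316
  T5: 0.09 × 0.0825 × 0.04 = 0.000297
  T2: 0.58 × 0.014 × 0.044 = 0.00035728
Total = 0.00897028.
P(T4 | evidence) = 0.008316 / 0.00897028 ≈ 0.927.

0.927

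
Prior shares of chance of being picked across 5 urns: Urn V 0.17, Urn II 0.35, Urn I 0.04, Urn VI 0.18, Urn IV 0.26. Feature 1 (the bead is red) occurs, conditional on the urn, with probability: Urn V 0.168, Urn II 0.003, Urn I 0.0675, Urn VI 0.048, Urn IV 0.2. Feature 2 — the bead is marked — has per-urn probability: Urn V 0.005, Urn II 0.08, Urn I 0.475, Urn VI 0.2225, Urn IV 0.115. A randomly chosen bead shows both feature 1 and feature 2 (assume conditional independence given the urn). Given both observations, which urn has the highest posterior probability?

Urn IV

By Bayes' rule, posterior ∝ prior × likelihood:
  Urn V: 0.17 × 0.168 × 0.005 = 0.0001428
  Urn II: 0.35 × 0.003 × 0.08 = 0.000084
  Urn I: 0.04 × 0.0675 × 0.475 = 0.0012825
  Urn VI: 0.18 × 0.048 × 0.2225 = 0.0019224
  Urn IV: 0.26 × 0.2 × 0.115 = 0.00598
Normalizing constant = 0.0094117.
Largest term belongs to Urn IV, so Urn IV is most probable.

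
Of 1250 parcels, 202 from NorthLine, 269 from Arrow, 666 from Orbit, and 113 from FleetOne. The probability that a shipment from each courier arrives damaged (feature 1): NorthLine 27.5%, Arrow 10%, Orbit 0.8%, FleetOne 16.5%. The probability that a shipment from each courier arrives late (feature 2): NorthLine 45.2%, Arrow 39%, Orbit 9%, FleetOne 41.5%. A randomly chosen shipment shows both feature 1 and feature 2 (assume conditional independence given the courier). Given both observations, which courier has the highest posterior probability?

NorthLine

By Bayes' rule, posterior ∝ prior × likelihood:
  NorthLine: 0.1616 × 0.275 × 0.452 = 0.02008688
  Arrow: 0.2152 × 0.1 × 0.39 = 0.0083928
  Orbit: 0.5328 × 0.008 × 0.09 = 0.000383616
  FleetOne: 0.0904 × 0.165 × 0.415 = 0.00619014
Normalizing constant = 0.035053436.
Largest term belongs to NorthLine, so NorthLine is most probable.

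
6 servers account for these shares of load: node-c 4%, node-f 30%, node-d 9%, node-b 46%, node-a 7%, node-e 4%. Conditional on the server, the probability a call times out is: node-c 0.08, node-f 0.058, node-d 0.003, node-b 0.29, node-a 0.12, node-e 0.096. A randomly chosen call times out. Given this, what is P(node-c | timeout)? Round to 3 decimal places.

Unnormalized posteriors (prior × likelihood):
  node-c: 0.04 × 0.08 = 0.0032
  node-f: 0.3 × 0.058 = 0.0174
  node-d: 0.09 × 0.003 = 0.00027
  node-b: 0.46 × 0.29 = 0.1334
  node-a: 0.07 × 0.12 = 0.0084
  node-e: 0.04 × 0.096 = 0.00384
Sum = 0.16651.
P(node-c | evidence) = 0.0032 / 0.16651 ≈ 0.019.

0.019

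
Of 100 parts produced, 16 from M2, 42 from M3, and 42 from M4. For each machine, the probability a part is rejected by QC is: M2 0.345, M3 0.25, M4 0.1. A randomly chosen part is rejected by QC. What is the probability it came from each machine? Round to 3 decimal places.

M2 0.273, M3 0.519, M4 0.208

Prior × likelihood for each hypothesis:
  M2: 0.16 × 0.345 = 0.0552
  M3: 0.42 × 0.25 = 0.105
  M4: 0.42 × 0.1 = 0.042
Normalizing constant = 0.2022.
P(M2 | rejected) = 0.0552/0.2022 ≈ 0.273
P(M3 | rejected) = 0.105/0.2022 ≈ 0.519
P(M4 | rejected) = 0.042/0.2022 ≈ 0.208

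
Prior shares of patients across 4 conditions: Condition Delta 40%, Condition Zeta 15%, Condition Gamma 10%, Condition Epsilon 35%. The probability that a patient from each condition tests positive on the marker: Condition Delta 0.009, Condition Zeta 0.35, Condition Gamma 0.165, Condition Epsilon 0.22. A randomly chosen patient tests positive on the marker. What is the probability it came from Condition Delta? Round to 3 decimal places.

0.024

Unnormalized posteriors (prior × likelihood):
  Condition Delta: 0.4 × 0.009 = 0.0036
  Condition Zeta: 0.15 × 0.35 = 0.0525
  Condition Gamma: 0.1 × 0.165 = 0.0165
  Condition Epsilon: 0.35 × 0.22 = 0.077
Total = 0.1496.
P(Condition Delta | evidence) = 0.0036 / 0.1496 ≈ 0.024.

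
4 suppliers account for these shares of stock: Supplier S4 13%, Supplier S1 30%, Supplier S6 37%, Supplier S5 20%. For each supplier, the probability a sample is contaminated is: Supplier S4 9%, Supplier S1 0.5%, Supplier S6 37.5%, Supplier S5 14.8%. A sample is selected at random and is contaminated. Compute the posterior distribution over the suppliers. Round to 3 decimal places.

Supplier S4 0.064, Supplier S1 0.008, Supplier S6 0.764, Supplier S5 0.163

By Bayes' rule, posterior ∝ prior × likelihood:
  Supplier S4: 0.13 × 0.09 = 0.0117
  Supplier S1: 0.3 × 0.005 = 0.0015
  Supplier S6: 0.37 × 0.375 = 0.13875
  Supplier S5: 0.2 × 0.148 = 0.0296
Sum = 0.18155.
P(Supplier S4 | contaminated) = 0.0117/0.18155 ≈ 0.064
P(Supplier S1 | contaminated) = 0.0015/0.18155 ≈ 0.008
P(Supplier S6 | contaminated) = 0.13875/0.18155 ≈ 0.764
P(Supplier S5 | contaminated) = 0.0296/0.18155 ≈ 0.163
(Check: 0.064+0.008+0.764+0.163 = 0.999.)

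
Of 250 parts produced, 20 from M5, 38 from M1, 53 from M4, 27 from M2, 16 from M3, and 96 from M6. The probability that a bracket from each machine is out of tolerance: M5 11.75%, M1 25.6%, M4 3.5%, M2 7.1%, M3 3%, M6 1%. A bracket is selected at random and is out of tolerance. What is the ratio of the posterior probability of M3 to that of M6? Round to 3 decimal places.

0.500

By Bayes' rule, posterior ∝ prior × likelihood:
  M5: 0.08 × 0.1175 = 0.0094
  M1: 0.152 × 0.256 = 0.038912
  M4: 0.212 × 0.035 = 0.00742
  M2: 0.108 × 0.071 = 0.007668
  M3: 0.064 × 0.03 = 0.00192
  M6: 0.384 × 0.01 = 0.00384
Normalizing constant = 0.06916.
The ratio is 0.00192 / 0.00384 (the normalizer cancels) = 0.500.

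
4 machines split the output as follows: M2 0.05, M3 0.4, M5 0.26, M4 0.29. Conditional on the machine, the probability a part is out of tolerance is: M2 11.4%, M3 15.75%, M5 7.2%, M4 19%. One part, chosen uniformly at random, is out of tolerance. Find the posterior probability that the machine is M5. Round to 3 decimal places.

By Bayes' rule, posterior ∝ prior × likelihood:
  M2: 0.05 × 0.114 = 0.0057
  M3: 0.4 × 0.1575 = 0.063
  M5: 0.26 × 0.072 = 0.01872
  M4: 0.29 × 0.19 = 0.0551
Sum = 0.14252.
P(M5 | evidence) = 0.01872 / 0.14252 ≈ 0.131.

0.131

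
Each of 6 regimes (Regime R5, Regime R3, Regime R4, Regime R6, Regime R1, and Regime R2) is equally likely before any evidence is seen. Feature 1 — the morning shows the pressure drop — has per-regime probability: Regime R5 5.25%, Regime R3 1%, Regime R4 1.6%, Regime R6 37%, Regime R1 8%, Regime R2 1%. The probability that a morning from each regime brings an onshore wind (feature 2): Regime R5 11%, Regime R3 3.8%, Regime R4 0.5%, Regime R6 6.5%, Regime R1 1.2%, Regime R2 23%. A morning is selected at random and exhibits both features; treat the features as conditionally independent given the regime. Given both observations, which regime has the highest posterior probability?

Since the prior is uniform, the posterior is proportional to the likelihood:
  Regime R5: 0.0525 × 0.11 = 0.005775
  Regime R3: 0.01 × 0.038 = 0.00038
  Regime R4: 0.016 × 0.005 = 0.00008
  Regime R6: 0.37 × 0.065 = 0.02405
  Regime R1: 0.08 × 0.012 = 0.00096
  Regime R2: 0.01 × 0.23 = 0.0023
Normalizing constant = 0.033545.
Largest term belongs to Regime R6, so Regime R6 is most probable.

Regime R6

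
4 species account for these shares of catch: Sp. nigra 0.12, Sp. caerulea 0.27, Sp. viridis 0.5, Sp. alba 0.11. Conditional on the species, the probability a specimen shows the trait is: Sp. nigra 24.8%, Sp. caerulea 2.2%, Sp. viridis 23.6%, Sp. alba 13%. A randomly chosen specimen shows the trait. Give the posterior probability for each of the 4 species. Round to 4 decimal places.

Sp. nigra 0.1771, Sp. caerulea 0.0354, Sp. viridis 0.7024, Sp. alba 0.0851

Prior × likelihood for each hypothesis:
  Sp. nigra: 0.12 × 0.248 = 0.02976
  Sp. caerulea: 0.27 × 0.022 = 0.00594
  Sp. viridis: 0.5 × 0.236 = 0.118
  Sp. alba: 0.11 × 0.13 = 0.0143
Normalizing constant = 0.168.
P(Sp. nigra | trait) = 0.02976/0.168 ≈ 0.1771
P(Sp. caerulea | trait) = 0.00594/0.168 ≈ 0.0354
P(Sp. viridis | trait) = 0.118/0.168 ≈ 0.7024
P(Sp. alba | trait) = 0.0143/0.168 ≈ 0.0851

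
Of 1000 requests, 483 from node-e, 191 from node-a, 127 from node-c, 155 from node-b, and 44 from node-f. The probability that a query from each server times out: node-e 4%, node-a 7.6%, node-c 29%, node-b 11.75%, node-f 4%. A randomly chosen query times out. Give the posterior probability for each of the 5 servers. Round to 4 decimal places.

Compute prior × likelihood for every hypothesis:
  node-e: 0.483 × 0.04 = 0.01932
  node-a: 0.191 × 0.076 = 0.014516
  node-c: 0.127 × 0.29 = 0.03683
  node-b: 0.155 × 0.1175 = 0.0182125
  node-f: 0.044 × 0.04 = 0.00176
Normalizing constant = 0.0906385.
P(node-e | timeout) = 0.01932/0.0906385 ≈ 0.2132
P(node-a | timeout) = 0.014516/0.0906385 ≈ 0.1602
P(node-c | timeout) = 0.03683/0.0906385 ≈ 0.4063
P(node-b | timeout) = 0.0182125/0.0906385 ≈ 0.2009
P(node-f | timeout) = 0.00176/0.0906385 ≈ 0.0194
(Check: 0.2132+0.1602+0.4063+0.2009+0.0194 = 1.0000.)

node-e 0.2132, node-a 0.1602, node-c 0.4063, node-b 0.2009, node-f 0.0194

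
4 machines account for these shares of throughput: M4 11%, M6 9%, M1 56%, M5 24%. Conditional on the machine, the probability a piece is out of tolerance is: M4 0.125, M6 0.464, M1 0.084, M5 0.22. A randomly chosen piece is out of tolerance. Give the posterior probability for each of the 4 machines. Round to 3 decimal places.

M4 0.089, M6 0.269, M1 0.303, M5 0.340

Unnormalized posteriors (prior × likelihood):
  M4: 0.11 × 0.125 = 0.01375
  M6: 0.09 × 0.464 = 0.04176
  M1: 0.56 × 0.084 = 0.04704
  M5: 0.24 × 0.22 = 0.0528
Sum = 0.15535.
P(M4 | oversize) = 0.01375/0.15535 ≈ 0.089
P(M6 | oversize) = 0.04176/0.15535 ≈ 0.269
P(M1 | oversize) = 0.04704/0.15535 ≈ 0.303
P(M5 | oversize) = 0.0528/0.15535 ≈ 0.340
(Check: 0.089+0.269+0.303+0.340 = 1.001.)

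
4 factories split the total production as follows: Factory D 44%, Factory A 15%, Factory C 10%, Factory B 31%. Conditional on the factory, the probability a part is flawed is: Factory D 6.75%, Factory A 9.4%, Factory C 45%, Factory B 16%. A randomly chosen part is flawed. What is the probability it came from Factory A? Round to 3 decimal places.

Unnormalized posteriors (prior × likelihood):
  Factory D: 0.44 × 0.0675 = 0.0297
  Factory A: 0.15 × 0.094 = 0.0141
  Factory C: 0.1 × 0.45 = 0.045
  Factory B: 0.31 × 0.16 = 0.0496
Total = 0.1384.
P(Factory A | evidence) = 0.0141 / 0.1384 ≈ 0.102.

0.102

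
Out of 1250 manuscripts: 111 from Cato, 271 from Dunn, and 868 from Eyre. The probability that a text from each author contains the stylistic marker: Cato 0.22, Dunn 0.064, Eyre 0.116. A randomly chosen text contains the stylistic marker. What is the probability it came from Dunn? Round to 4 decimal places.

0.1218

By Bayes' rule, posterior ∝ prior × likelihood:
  Cato: 0.0888 × 0.22 = 0.019536
  Dunn: 0.2168 × 0.064 = 0.0138752
  Eyre: 0.6944 × 0.116 = 0.0805504
Normalizing constant = 0.1139616.
P(Dunn | evidence) = 0.0138752 / 0.1139616 ≈ 0.1218.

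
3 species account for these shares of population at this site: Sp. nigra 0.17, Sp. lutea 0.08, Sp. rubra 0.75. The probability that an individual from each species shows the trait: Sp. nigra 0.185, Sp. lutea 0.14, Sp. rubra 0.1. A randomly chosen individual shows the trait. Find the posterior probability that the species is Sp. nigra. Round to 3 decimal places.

By Bayes' rule, posterior ∝ prior × likelihood:
  Sp. nigra: 0.17 × 0.185 = 0.03145
  Sp. lutea: 0.08 × 0.14 = 0.0112
  Sp. rubra: 0.75 × 0.1 = 0.075
Sum = 0.11765.
P(Sp. nigra | evidence) = 0.03145 / 0.11765 ≈ 0.267.

0.267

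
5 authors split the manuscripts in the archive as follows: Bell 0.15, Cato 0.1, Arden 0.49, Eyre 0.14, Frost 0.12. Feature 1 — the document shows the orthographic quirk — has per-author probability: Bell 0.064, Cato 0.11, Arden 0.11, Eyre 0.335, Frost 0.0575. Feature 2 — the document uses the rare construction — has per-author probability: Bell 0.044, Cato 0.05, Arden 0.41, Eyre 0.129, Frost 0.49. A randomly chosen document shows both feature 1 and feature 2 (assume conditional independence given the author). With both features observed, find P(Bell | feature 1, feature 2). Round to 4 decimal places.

Prior × likelihood for each hypothesis:
  Bell: 0.15 × 0.064 × 0.044 = 0.0004224
  Cato: 0.1 × 0.11 × 0.05 = 0.00055
  Arden: 0.49 × 0.11 × 0.41 = 0.022099
  Eyre: 0.14 × 0.335 × 0.129 = 0.0060501
  Frost: 0.12 × 0.0575 × 0.49 = 0.003381
Sum = 0.0325025.
P(Bell | evidence) = 0.0004224 / 0.0325025 ≈ 0.0130.

0.0130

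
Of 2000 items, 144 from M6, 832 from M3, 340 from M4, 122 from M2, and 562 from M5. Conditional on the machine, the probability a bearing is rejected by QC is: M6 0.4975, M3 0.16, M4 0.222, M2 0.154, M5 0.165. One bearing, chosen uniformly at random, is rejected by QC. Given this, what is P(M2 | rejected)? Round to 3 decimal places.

0.048

By Bayes' rule, posterior ∝ prior × likelihood:
  M6: 0.072 × 0.4975 = 0.03582
  M3: 0.416 × 0.16 = 0.06656
  M4: 0.17 × 0.222 = 0.03774
  M2: 0.061 × 0.154 = 0.009394
  M5: 0.281 × 0.165 = 0.046365
Normalizing constant = 0.195879.
P(M2 | evidence) = 0.009394 / 0.195879 ≈ 0.048.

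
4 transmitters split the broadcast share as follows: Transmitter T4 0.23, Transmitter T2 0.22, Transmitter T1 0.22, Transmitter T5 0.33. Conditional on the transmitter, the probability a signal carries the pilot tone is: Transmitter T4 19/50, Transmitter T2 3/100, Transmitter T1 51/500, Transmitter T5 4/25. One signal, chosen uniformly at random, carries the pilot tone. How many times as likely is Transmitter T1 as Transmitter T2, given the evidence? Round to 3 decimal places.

Prior × likelihood for each hypothesis:
  Transmitter T4: 0.23 × 0.38 = 0.0874
  Transmitter T2: 0.22 × 0.03 = 0.0066
  Transmitter T1: 0.22 × 0.102 = 0.02244
  Transmitter T5: 0.33 × 0.16 = 0.0528
Sum = 0.16924.
The ratio is 0.02244 / 0.0066 (the normalizer cancels) = 3.400.

3.400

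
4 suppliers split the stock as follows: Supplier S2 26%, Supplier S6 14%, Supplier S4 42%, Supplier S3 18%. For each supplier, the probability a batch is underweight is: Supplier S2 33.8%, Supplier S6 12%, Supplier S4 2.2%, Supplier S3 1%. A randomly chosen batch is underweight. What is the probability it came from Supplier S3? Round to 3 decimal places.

0.016

Prior × likelihood for each hypothesis:
  Supplier S2: 0.26 × 0.338 = 0.08788
  Supplier S6: 0.14 × 0.12 = 0.0168
  Supplier S4: 0.42 × 0.022 = 0.00924
  Supplier S3: 0.18 × 0.01 = 0.0018
Sum = 0.11572.
P(Supplier S3 | evidence) = 0.0018 / 0.11572 ≈ 0.016.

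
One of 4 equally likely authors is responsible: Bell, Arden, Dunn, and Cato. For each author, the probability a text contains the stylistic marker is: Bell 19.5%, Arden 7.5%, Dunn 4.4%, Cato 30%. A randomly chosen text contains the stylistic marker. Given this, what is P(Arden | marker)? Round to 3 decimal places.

Since the prior is uniform, the posterior is proportional to the likelihood:
  Bell: 0.195
  Arden: 0.075
  Dunn: 0.044
  Cato: 0.3
Sum = 0.614.
P(Arden | evidence) = 0.075 / 0.614 ≈ 0.122.

0.122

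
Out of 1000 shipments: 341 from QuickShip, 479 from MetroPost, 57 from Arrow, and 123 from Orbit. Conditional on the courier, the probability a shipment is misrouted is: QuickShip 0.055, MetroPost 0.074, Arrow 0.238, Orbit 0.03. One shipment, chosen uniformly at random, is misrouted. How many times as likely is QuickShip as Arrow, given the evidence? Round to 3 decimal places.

1.383

Compute prior × likelihood for every hypothesis:
  QuickShip: 0.341 × 0.055 = 0.018755
  MetroPost: 0.479 × 0.074 = 0.035446
  Arrow: 0.057 × 0.238 = 0.013566
  Orbit: 0.123 × 0.03 = 0.00369
Normalizing constant = 0.071457.
The ratio is 0.018755 / 0.013566 (the normalizer cancels) = 1.383.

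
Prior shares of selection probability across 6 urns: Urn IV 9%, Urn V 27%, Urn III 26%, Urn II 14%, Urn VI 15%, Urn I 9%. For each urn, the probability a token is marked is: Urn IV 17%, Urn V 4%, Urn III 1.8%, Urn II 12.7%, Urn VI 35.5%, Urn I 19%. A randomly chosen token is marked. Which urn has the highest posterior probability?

Urn VI

By Bayes' rule, posterior ∝ prior × likelihood:
  Urn IV: 0.09 × 0.17 = 0.0153
  Urn V: 0.27 × 0.04 = 0.0108
  Urn III: 0.26 × 0.018 = 0.00468
  Urn II: 0.14 × 0.127 = 0.01778
  Urn VI: 0.15 × 0.355 = 0.05325
  Urn I: 0.09 × 0.19 = 0.0171
Total = 0.11891.
Largest term belongs to Urn VI, so Urn VI is most probable.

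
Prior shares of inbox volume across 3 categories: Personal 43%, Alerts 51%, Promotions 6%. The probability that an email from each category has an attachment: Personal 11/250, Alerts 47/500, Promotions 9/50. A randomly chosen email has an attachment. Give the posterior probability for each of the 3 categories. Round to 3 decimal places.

Personal 0.244, Alerts 0.617, Promotions 0.139

Compute prior × likelihood for every hypothesis:
  Personal: 0.43 × 0.044 = 0.01892
  Alerts: 0.51 × 0.094 = 0.04794
  Promotions: 0.06 × 0.18 = 0.0108
Normalizing constant = 0.07766.
P(Personal | attachment) = 0.01892/0.07766 ≈ 0.244
P(Alerts | attachment) = 0.04794/0.07766 ≈ 0.617
P(Promotions | attachment) = 0.0108/0.07766 ≈ 0.139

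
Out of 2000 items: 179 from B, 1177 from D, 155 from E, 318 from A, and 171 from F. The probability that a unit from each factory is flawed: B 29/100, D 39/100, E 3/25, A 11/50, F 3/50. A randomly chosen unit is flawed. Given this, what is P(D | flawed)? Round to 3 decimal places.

Unnormalized posteriors (prior × likelihood):
  B: 0.0895 × 0.29 = 0.025955
  D: 0.5885 × 0.39 = 0.229515
  E: 0.0775 × 0.12 = 0.0093
  A: 0.159 × 0.22 = 0.03498
  F: 0.0855 × 0.06 = 0.00513
Sum = 0.30488.
P(D | evidence) = 0.229515 / 0.30488 ≈ 0.753.

0.753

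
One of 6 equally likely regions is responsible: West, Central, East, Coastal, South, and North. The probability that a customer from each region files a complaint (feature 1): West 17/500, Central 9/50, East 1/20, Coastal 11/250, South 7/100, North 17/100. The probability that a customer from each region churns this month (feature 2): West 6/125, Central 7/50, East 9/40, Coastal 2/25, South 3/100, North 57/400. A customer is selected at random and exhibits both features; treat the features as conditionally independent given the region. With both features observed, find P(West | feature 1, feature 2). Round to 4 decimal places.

0.0240

Since the prior is uniform, the posterior is proportional to the likelihood:
  West: 0.034 × 0.048 = 0.001632
  Central: 0.18 × 0.14 = 0.0252
  East: 0.05 × 0.225 = 0.01125
  Coastal: 0.044 × 0.08 = 0.00352
  South: 0.07 × 0.03 = 0.0021
  North: 0.17 × 0.1425 = 0.024225
Sum = 0.067927.
P(West | evidence) = 0.001632 / 0.067927 ≈ 0.0240.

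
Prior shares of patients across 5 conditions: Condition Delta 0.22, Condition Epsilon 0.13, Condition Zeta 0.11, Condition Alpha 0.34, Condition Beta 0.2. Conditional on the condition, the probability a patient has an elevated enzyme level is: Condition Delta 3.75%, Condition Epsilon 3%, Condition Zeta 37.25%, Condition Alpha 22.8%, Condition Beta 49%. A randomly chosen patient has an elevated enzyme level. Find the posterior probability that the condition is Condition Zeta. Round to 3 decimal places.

0.179

Prior × likelihood for each hypothesis:
  Condition Delta: 0.22 × 0.0375 = 0.00825
  Condition Epsilon: 0.13 × 0.03 = 0.0039
  Condition Zeta: 0.11 × 0.3725 = 0.040975
  Condition Alpha: 0.34 × 0.228 = 0.07752
  Condition Beta: 0.2 × 0.49 = 0.098
Normalizing constant = 0.228645.
P(Condition Zeta | evidence) = 0.040975 / 0.228645 ≈ 0.179.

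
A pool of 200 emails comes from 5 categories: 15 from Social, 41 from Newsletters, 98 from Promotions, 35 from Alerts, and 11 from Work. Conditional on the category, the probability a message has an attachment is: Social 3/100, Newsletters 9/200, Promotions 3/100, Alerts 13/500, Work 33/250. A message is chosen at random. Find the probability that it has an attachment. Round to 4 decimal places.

0.0380

Compute prior × likelihood for every hypothesis:
  Social: 0.075 × 0.03 = 0.00225
  Newsletters: 0.205 × 0.045 = 0.009225
  Promotions: 0.49 × 0.03 = 0.0147
  Alerts: 0.175 × 0.026 = 0.00455
  Work: 0.055 × 0.132 = 0.00726
P(attachment) = 0.00225 + 0.009225 + 0.0147 + 0.00455 + 0.00726 = 0.037985 → 0.0380.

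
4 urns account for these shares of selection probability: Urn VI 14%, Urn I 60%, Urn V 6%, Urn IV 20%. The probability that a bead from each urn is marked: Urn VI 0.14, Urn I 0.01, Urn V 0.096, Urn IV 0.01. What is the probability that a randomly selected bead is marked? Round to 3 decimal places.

By Bayes' rule, posterior ∝ prior × likelihood:
  Urn VI: 0.14 × 0.14 = 0.0196
  Urn I: 0.6 × 0.01 = 0.006
  Urn V: 0.06 × 0.096 = 0.00576
  Urn IV: 0.2 × 0.01 = 0.002
P(marked) = 0.0196 + 0.006 + 0.00576 + 0.002 = 0.03336 → 0.033.

0.033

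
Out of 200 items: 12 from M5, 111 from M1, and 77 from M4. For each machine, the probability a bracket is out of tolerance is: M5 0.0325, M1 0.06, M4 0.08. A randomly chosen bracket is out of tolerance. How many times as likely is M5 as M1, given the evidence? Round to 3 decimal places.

0.059

Prior × likelihood for each hypothesis:
  M5: 0.06 × 0.0325 = 0.00195
  M1: 0.555 × 0.06 = 0.0333
  M4: 0.385 × 0.08 = 0.0308
Sum = 0.06605.
The ratio is 0.00195 / 0.0333 (the normalizer cancels) = 0.059.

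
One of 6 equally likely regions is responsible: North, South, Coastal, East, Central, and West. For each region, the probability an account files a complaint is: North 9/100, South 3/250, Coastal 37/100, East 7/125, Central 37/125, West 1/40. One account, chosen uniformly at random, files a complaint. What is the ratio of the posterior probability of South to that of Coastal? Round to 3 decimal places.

0.032

Since the prior is uniform, the posterior is proportional to the likelihood:
  North: 0.09
  South: 0.012
  Coastal: 0.37
  East: 0.056
  Central: 0.296
  West: 0.025
Normalizing constant = 0.849.
The ratio is 0.012 / 0.37 (the normalizer cancels) = 0.032.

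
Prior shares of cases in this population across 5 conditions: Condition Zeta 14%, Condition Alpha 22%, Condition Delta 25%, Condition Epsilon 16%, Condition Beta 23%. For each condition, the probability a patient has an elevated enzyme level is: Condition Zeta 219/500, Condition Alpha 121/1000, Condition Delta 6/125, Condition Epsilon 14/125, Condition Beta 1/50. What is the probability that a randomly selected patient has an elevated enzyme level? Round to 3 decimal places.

Prior × likelihood for each hypothesis:
  Condition Zeta: 0.14 × 0.438 = 0.06132
  Condition Alpha: 0.22 × 0.121 = 0.02662
  Condition Delta: 0.25 × 0.048 = 0.012
  Condition Epsilon: 0.16 × 0.112 = 0.01792
  Condition Beta: 0.23 × 0.02 = 0.0046
P(elevated) = 0.06132 + 0.02662 + 0.012 + 0.01792 + 0.0046 = 0.12246 → 0.122.

0.122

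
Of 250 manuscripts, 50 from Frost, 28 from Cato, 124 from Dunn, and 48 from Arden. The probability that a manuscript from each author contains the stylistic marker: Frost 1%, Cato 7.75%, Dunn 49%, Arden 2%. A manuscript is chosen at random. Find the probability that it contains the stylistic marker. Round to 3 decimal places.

0.258

By Bayes' rule, posterior ∝ prior × likelihood:
  Frost: 0.2 × 0.01 = 0.002
  Cato: 0.112 × 0.0775 = 0.00868
  Dunn: 0.496 × 0.49 = 0.24304
  Arden: 0.192 × 0.02 = 0.00384
P(marker) = 0.002 + 0.00868 + 0.24304 + 0.00384 = 0.25756 → 0.258.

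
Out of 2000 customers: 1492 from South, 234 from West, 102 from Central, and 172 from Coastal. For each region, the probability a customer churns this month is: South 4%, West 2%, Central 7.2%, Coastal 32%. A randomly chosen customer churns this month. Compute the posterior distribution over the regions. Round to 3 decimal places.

South 0.471, West 0.037, Central 0.058, Coastal 0.434

Unnormalized posteriors (prior × likelihood):
  South: 0.746 × 0.04 = 0.02984
  West: 0.117 × 0.02 = 0.00234
  Central: 0.051 × 0.072 = 0.003672
  Coastal: 0.086 × 0.32 = 0.02752
Normalizing constant = 0.063372.
P(South | churn) = 0.02984/0.063372 ≈ 0.471
P(West | churn) = 0.00234/0.063372 ≈ 0.037
P(Central | churn) = 0.003672/0.063372 ≈ 0.058
P(Coastal | churn) = 0.02752/0.063372 ≈ 0.434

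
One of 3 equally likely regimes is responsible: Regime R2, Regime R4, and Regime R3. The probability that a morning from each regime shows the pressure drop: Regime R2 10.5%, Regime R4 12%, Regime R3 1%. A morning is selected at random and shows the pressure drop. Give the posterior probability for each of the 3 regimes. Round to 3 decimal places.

Regime R2 0.447, Regime R4 0.511, Regime R3 0.043

Since the prior is uniform, the posterior is proportional to the likelihood:
  Regime R2: 0.105
  Regime R4: 0.12
  Regime R3: 0.01
Total = 0.235.
P(Regime R2 | drop) = 0.105/0.235 ≈ 0.447
P(Regime R4 | drop) = 0.12/0.235 ≈ 0.511
P(Regime R3 | drop) = 0.01/0.235 ≈ 0.043
(Check: 0.447+0.511+0.043 = 1.001.)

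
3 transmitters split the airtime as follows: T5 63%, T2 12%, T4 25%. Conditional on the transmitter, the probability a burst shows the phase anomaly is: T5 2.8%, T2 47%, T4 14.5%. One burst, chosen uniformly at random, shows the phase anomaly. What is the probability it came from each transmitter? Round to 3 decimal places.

T5 0.160, T2 0.511, T4 0.329

Unnormalized posteriors (prior × likelihood):
  T5: 0.63 × 0.028 = 0.01764
  T2: 0.12 × 0.47 = 0.0564
  T4: 0.25 × 0.145 = 0.03625
Total = 0.11029.
P(T5 | anomaly) = 0.01764/0.11029 ≈ 0.160
P(T2 | anomaly) = 0.0564/0.11029 ≈ 0.511
P(T4 | anomaly) = 0.03625/0.11029 ≈ 0.329
(Check: 0.160+0.511+0.329 = 1.000.)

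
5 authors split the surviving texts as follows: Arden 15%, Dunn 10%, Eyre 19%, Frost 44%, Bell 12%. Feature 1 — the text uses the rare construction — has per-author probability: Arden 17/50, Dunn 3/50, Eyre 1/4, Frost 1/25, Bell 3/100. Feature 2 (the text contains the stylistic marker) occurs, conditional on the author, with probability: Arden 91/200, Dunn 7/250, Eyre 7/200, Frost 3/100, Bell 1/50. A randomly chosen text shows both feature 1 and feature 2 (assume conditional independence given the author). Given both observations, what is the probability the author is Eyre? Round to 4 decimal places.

0.0649

Prior × likelihood for each hypothesis:
  Arden: 0.15 × 0.34 × 0.455 = 0.023205
  Dunn: 0.1 × 0.06 × 0.028 = 0.000168
  Eyre: 0.19 × 0.25 × 0.035 = 0.0016625
  Frost: 0.44 × 0.04 × 0.03 = 0.000528
  Bell: 0.12 × 0.03 × 0.02 = 0.000072
Normalizing constant = 0.0256355.
P(Eyre | evidence) = 0.0016625 / 0.0256355 ≈ 0.0649.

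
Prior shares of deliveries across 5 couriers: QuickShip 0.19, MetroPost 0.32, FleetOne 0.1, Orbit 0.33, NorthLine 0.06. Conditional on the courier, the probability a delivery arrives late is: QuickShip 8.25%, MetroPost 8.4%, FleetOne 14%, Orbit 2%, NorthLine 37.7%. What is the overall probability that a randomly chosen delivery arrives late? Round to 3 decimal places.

Prior × likelihood for each hypothesis:
  QuickShip: 0.19 × 0.0825 = 0.015675
  MetroPost: 0.32 × 0.084 = 0.02688
  FleetOne: 0.1 × 0.14 = 0.014
  Orbit: 0.33 × 0.02 = 0.0066
  NorthLine: 0.06 × 0.377 = 0.02262
P(late) = 0.015675 + 0.02688 + 0.014 + 0.0066 + 0.02262 = 0.085775 → 0.086.

0.086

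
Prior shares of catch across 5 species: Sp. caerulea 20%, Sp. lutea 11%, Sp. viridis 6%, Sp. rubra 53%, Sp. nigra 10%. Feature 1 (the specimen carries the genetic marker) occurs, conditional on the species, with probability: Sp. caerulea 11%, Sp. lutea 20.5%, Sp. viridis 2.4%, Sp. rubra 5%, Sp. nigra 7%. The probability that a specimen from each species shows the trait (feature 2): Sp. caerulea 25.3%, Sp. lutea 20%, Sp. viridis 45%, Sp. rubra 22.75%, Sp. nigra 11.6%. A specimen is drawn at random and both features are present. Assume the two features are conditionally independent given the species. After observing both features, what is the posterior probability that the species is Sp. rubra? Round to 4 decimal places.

0.3432

Prior × likelihood for each hypothesis:
  Sp. caerulea: 0.2 × 0.11 × 0.253 = 0.005566
  Sp. lutea: 0.11 × 0.205 × 0.2 = 0.00451
  Sp. viridis: 0.06 × 0.024 × 0.45 = 0.000648
  Sp. rubra: 0.53 × 0.05 × 0.2275 = 0.00602875
  Sp. nigra: 0.1 × 0.07 × 0.116 = 0.000812
Normalizing constant = 0.01756475.
P(Sp. rubra | evidence) = 0.00602875 / 0.01756475 ≈ 0.3432.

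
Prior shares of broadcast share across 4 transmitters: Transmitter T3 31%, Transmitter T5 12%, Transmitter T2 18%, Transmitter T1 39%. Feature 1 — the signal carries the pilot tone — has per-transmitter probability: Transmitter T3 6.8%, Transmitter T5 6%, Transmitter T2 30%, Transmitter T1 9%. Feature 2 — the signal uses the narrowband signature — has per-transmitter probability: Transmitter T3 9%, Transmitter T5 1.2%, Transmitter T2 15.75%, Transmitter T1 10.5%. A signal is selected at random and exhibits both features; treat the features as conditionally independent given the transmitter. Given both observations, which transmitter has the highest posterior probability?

By Bayes' rule, posterior ∝ prior × likelihood:
  Transmitter T3: 0.31 × 0.068 × 0.09 = 0.0018972
  Transmitter T5: 0.12 × 0.06 × 0.012 = 0.0000864
  Transmitter T2: 0.18 × 0.3 × 0.1575 = 0.008505
  Transmitter T1: 0.39 × 0.09 × 0.105 = 0.0036855
Normalizing constant = 0.0141741.
Largest term belongs to Transmitter T2, so Transmitter T2 is most probable.

Transmitter T2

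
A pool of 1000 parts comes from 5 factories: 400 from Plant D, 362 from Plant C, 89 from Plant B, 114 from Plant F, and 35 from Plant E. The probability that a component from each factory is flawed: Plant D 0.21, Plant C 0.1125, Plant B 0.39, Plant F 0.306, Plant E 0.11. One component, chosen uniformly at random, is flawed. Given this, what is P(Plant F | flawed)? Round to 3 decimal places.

0.176

Prior × likelihood for each hypothesis:
  Plant D: 0.4 × 0.21 = 0.084
  Plant C: 0.362 × 0.1125 = 0.040725
  Plant B: 0.089 × 0.39 = 0.03471
  Plant F: 0.114 × 0.306 = 0.034884
  Plant E: 0.035 × 0.11 = 0.00385
Sum = 0.198169.
P(Plant F | evidence) = 0.034884 / 0.198169 ≈ 0.176.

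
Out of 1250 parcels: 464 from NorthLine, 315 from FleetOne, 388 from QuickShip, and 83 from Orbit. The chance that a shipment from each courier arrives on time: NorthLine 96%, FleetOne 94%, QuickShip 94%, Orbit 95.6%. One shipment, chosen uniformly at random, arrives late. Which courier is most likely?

QuickShip

Taking complements, P(late | each) = NorthLine 0.04, FleetOne 0.06, QuickShip 0.06, Orbit 0.044.
Prior × likelihood for each hypothesis:
  NorthLine: 0.3712 × 0.04 = 0.014848
  FleetOne: 0.252 × 0.06 = 0.01512
  QuickShip: 0.3104 × 0.06 = 0.018624
  Orbit: 0.0664 × 0.044 = 0.0029216
Normalizing constant = 0.0515136.
Largest term belongs to QuickShip, so QuickShip is most probable.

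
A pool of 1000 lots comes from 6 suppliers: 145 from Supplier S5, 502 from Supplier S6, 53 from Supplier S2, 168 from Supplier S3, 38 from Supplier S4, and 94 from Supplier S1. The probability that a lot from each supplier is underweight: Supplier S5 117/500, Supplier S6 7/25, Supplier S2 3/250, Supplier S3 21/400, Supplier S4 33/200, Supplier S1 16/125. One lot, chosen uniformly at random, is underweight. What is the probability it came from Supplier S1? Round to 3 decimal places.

By Bayes' rule, posterior ∝ prior × likelihood:
  Supplier S5: 0.145 × 0.234 = 0.03393
  Supplier S6: 0.502 × 0.28 = 0.14056
  Supplier S2: 0.053 × 0.012 = 0.000636
  Supplier S3: 0.168 × 0.0525 = 0.00882
  Supplier S4: 0.038 × 0.165 = 0.00627
  Supplier S1: 0.094 × 0.128 = 0.012032
Sum = 0.202248.
P(Supplier S1 | evidence) = 0.012032 / 0.202248 ≈ 0.059.

0.059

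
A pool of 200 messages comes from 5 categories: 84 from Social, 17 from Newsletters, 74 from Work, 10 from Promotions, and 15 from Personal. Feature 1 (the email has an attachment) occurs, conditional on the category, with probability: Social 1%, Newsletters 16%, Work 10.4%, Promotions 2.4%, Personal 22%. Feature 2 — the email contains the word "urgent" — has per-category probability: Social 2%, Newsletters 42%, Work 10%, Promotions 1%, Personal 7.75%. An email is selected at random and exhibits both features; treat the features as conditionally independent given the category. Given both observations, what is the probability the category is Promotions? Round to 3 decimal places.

Prior × likelihood for each hypothesis:
  Social: 0.42 × 0.01 × 0.02 = 0.000084
  Newsletters: 0.085 × 0.16 × 0.42 = 0.005712
  Work: 0.37 × 0.104 × 0.1 = 0.003848
  Promotions: 0.05 × 0.024 × 0.01 = 0.000012
  Personal: 0.075 × 0.22 × 0.0775 = 0.00127875
Total = 0.01093475.
P(Promotions | evidence) = 0.000012 / 0.01093475 ≈ 0.001.

0.001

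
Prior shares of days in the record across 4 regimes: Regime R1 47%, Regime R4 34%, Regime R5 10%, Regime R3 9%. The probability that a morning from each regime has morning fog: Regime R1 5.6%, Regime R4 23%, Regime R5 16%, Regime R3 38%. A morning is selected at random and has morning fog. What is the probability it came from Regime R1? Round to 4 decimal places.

Prior × likelihood for each hypothesis:
  Regime R1: 0.47 × 0.056 = 0.02632
  Regime R4: 0.34 × 0.23 = 0.0782
  Regime R5: 0.1 × 0.16 = 0.016
  Regime R3: 0.09 × 0.38 = 0.0342
Sum = 0.15472.
P(Regime R1 | evidence) = 0.02632 / 0.15472 ≈ 0.1701.

0.1701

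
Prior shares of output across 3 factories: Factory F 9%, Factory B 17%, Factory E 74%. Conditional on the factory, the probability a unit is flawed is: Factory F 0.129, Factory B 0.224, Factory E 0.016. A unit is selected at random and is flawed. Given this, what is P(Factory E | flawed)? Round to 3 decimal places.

By Bayes' rule, posterior ∝ prior × likelihood:
  Factory F: 0.09 × 0.129 = 0.01161
  Factory B: 0.17 × 0.224 = 0.03808
  Factory E: 0.74 × 0.016 = 0.01184
Sum = 0.06153.
P(Factory E | evidence) = 0.01184 / 0.06153 ≈ 0.192.

0.192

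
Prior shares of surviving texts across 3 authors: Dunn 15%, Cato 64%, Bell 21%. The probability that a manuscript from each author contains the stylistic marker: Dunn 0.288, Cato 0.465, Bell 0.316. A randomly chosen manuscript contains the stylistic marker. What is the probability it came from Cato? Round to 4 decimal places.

By Bayes' rule, posterior ∝ prior × likelihood:
  Dunn: 0.15 × 0.288 = 0.0432
  Cato: 0.64 × 0.465 = 0.2976
  Bell: 0.21 × 0.316 = 0.06636
Total = 0.40716.
P(Cato | evidence) = 0.2976 / 0.40716 ≈ 0.7309.

0.7309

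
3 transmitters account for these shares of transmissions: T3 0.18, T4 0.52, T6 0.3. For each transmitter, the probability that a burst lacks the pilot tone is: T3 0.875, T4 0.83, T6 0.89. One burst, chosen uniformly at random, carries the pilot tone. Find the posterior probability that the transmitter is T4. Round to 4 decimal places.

Taking complements, P(pilot | each) = T3 0.125, T4 0.17, T6 0.11.
Prior × likelihood for each hypothesis:
  T3: 0.18 × 0.125 = 0.0225
  T4: 0.52 × 0.17 = 0.0884
  T6: 0.3 × 0.11 = 0.033
Normalizing constant = 0.1439.
P(T4 | evidence) = 0.0884 / 0.1439 ≈ 0.6143.

0.6143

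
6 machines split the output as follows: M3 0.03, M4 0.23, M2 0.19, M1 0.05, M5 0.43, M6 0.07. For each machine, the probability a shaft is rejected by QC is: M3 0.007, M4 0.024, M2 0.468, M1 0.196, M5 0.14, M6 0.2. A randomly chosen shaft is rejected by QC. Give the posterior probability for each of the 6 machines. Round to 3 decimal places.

M3 0.001, M4 0.031, M2 0.498, M1 0.055, M5 0.337, M6 0.078

Prior × likelihood for each hypothesis:
  M3: 0.03 × 0.007 = 0.00021
  M4: 0.23 × 0.024 = 0.00552
  M2: 0.19 × 0.468 = 0.08892
  M1: 0.05 × 0.196 = 0.0098
  M5: 0.43 × 0.14 = 0.0602
  M6: 0.07 × 0.2 = 0.014
Total = 0.17865.
P(M3 | rejected) = 0.00021/0.17865 ≈ 0.001
P(M4 | rejected) = 0.00552/0.17865 ≈ 0.031
P(M2 | rejected) = 0.08892/0.17865 ≈ 0.498
P(M1 | rejected) = 0.0098/0.17865 ≈ 0.055
P(M5 | rejected) = 0.0602/0.17865 ≈ 0.337
P(M6 | rejected) = 0.014/0.17865 ≈ 0.078
(Check: 0.001+0.031+0.498+0.055+0.337+0.078 = 1.000.)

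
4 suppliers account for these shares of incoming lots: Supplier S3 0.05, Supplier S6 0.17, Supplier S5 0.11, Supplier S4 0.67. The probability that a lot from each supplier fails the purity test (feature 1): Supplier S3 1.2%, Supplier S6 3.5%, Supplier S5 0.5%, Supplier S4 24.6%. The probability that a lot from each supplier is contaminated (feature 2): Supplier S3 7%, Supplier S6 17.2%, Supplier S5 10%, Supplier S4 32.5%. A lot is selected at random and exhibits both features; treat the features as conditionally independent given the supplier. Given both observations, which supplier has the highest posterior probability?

Compute prior × likelihood for every hypothesis:
  Supplier S3: 0.05 × 0.012 × 0.07 = 0.000042
  Supplier S6: 0.17 × 0.035 × 0.172 = 0.0010234
  Supplier S5: 0.11 × 0.005 × 0.1 = 0.000055
  Supplier S4: 0.67 × 0.246 × 0.325 = 0.0535665
Normalizing constant = 0.0546869.
Largest term belongs to Supplier S4, so Supplier S4 is most probable.

Supplier S4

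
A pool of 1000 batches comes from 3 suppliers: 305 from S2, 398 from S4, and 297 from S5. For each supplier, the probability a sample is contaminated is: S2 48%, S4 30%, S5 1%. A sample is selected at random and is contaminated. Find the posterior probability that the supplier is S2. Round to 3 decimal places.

Compute prior × likelihood for every hypothesis:
  S2: 0.305 × 0.48 = 0.1464
  S4: 0.398 × 0.3 = 0.1194
  S5: 0.297 × 0.01 = 0.00297
Total = 0.26877.
P(S2 | evidence) = 0.1464 / 0.26877 ≈ 0.545.

0.545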